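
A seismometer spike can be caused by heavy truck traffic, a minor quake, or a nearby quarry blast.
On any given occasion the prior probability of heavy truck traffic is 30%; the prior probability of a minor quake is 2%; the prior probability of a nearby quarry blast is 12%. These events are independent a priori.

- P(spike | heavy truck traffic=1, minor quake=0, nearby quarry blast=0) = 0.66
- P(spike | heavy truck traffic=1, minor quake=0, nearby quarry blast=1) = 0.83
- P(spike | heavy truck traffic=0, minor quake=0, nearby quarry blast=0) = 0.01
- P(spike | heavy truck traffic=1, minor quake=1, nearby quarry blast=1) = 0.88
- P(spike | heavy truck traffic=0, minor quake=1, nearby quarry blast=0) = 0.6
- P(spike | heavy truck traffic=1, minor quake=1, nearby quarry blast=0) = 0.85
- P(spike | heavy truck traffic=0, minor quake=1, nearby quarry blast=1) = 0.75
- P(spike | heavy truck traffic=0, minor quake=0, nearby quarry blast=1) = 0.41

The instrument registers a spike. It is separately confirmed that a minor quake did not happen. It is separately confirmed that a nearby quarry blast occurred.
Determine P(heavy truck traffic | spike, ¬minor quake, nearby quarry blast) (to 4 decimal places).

Numerator (weight on configurations with heavy truck traffic): 0.83·0.3 = 0.249000
The normalizing constant is 0.41·0.7 + 0.83·0.3 = 0.536000
Posterior = 0.249000 / 0.536000 ≈ 0.4646

P(heavy truck traffic | spike, ¬minor quake, nearby quarry blast) ≈ 0.4646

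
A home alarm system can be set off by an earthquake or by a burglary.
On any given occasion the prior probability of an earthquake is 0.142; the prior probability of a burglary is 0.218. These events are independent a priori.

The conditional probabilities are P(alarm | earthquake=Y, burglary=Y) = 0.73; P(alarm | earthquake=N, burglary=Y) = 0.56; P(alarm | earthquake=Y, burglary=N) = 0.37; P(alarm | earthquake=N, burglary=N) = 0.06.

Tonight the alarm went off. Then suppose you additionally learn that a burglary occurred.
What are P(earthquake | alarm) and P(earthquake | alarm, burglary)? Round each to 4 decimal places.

Weight on earthquake=true, given the evidence: 0.041086 + 0.022598 = 0.063684
The normalizing constant is 0.06×0.858×0.782 + 0.56×0.858×0.218 + 0.37×0.142×0.782 + 0.73×0.142×0.218 = 0.208686
P(earthquake | alarm) = 0.063684/0.208686 ≈ 0.3052

Now also conditioning on burglary=true:
Weight on earthquake=true, given the evidence: 0.73·0.142 = 0.103660
Normalizer over all consistent configurations: 0.56·0.858 + 0.73·0.142 = 0.584140
P(earthquake | alarm, burglary) = 0.103660/0.584140 ≈ 0.1775

P(earthquake | alarm) ≈ 0.3052; P(earthquake | alarm, burglary) ≈ 0.1775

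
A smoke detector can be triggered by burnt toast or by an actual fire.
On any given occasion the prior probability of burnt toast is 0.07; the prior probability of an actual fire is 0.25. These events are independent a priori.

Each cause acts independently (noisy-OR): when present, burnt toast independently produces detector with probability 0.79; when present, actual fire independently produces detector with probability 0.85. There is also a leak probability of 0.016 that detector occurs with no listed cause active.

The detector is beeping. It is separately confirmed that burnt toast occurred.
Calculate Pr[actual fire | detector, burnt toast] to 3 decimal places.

Pr[actual fire | detector, burnt toast] ≈ 0.289

Under noisy-OR, P(detector | causes) = 1 − (1−0.016)·∏(1−qᵢ) over the active causes.
For the numerator, keep only actual fire=true terms: 0.969004×0.25 = 0.242251
Denominator P(detector | burnt toast): 0.79336×0.75 + 0.969004×0.25 = 0.837271
P(actual fire | detector, burnt toast) = 0.242251/0.837271 ≈ 0.289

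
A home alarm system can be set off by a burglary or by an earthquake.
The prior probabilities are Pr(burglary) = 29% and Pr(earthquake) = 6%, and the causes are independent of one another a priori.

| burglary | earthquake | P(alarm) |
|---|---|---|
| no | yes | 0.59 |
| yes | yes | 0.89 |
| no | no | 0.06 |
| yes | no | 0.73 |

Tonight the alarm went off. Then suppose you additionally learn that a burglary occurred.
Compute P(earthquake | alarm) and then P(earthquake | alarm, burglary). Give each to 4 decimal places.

Weight on earthquake=true, given the evidence: 0.025134 + 0.015486 = 0.040620
The normalizing constant is 0.06*0.71*0.94 + 0.59*0.71*0.06 + 0.73*0.29*0.94 + 0.89*0.29*0.06 = 0.279662
Posterior = 0.040620 / 0.279662 ≈ 0.1452

With the extra evidence:
Weight on earthquake=true, given the evidence: 0.89×0.06 = 0.053400
Normalizer over all consistent configurations: 0.73×0.94 + 0.89×0.06 = 0.739600
Posterior = 0.053400 / 0.739600 ≈ 0.0722
Conditioning on burglary lowers the posterior on earthquake: the classic explaining-away effect in a common-effect structure.

P(earthquake | alarm) ≈ 0.1452; P(earthquake | alarm, burglary) ≈ 0.0722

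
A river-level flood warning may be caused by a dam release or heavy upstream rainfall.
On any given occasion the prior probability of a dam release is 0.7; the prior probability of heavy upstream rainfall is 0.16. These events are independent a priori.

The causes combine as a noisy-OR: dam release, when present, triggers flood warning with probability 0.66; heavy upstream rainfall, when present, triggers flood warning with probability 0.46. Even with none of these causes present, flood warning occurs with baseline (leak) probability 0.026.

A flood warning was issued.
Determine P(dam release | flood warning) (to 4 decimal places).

P(dam release | flood warning) ≈ 0.9430

Under noisy-OR, P(flood warning | causes) = 1 − (1−0.026)·∏(1−qᵢ) over the active causes.
Enumerate the 4 (dam release, heavy upstream rainfall) configurations and weight by the priors:
  P(flood warning) = 0.026·0.3·0.84 + 0.47404·0.3·0.16 + 0.66884·0.7·0.84 + 0.821174·0.7·0.16
        = 0.006552 + 0.022754 + 0.393278 + 0.091971 = 0.514555
Configurations with dam release contribute 0.485249, so
  P(dam release | flood warning) = 0.485249 / 0.514555 ≈ 0.9430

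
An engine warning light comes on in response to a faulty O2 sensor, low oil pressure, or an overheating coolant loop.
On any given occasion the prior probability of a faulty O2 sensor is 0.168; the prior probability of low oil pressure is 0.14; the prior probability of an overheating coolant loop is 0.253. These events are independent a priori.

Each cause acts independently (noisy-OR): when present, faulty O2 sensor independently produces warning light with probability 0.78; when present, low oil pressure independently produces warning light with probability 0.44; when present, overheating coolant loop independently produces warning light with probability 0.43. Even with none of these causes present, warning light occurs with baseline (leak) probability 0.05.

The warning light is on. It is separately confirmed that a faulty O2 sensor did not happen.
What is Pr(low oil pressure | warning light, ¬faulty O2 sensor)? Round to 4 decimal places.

Pr(low oil pressure | warning light, ¬faulty O2 sensor) ≈ 0.3583

Under noisy-OR, P(warning light | causes) = 1 − (1−0.05)·∏(1−qᵢ) over the active causes.
For the numerator, keep only low oil pressure=true terms: 0.048943 + 0.024679 = 0.073622
Normalizer over all consistent configurations: 0.05×0.86×0.747 + 0.4585×0.86×0.253 + 0.468×0.14×0.747 + 0.69676×0.14×0.253 = 0.205503
Posterior = 0.073622 / 0.205503 ≈ 0.3583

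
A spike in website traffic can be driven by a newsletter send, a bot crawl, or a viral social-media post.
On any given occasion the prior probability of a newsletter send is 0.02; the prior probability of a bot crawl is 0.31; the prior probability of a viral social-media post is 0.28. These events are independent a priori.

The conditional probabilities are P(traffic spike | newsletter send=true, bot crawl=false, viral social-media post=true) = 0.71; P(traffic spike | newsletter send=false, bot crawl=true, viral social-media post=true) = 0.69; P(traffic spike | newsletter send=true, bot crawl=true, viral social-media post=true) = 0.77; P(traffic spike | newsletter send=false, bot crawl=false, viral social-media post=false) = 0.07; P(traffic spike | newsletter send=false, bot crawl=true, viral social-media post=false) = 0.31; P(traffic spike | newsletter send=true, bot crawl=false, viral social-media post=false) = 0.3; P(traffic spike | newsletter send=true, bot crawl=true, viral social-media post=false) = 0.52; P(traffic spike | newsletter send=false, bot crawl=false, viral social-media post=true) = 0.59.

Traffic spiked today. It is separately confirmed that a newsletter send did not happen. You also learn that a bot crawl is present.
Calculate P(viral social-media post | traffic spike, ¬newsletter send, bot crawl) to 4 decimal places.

P(traffic spike | ¬newsletter send, bot crawl) = 0.31*0.72 + 0.69*0.28 = 0.223200 + 0.193200 = 0.416400
Restricting to configurations with viral social-media post present: 0.69*0.28 = 0.193200.
Hence the posterior is 0.193200/0.416400 ≈ 0.4640.

P(viral social-media post | traffic spike, ¬newsletter send, bot crawl) ≈ 0.4640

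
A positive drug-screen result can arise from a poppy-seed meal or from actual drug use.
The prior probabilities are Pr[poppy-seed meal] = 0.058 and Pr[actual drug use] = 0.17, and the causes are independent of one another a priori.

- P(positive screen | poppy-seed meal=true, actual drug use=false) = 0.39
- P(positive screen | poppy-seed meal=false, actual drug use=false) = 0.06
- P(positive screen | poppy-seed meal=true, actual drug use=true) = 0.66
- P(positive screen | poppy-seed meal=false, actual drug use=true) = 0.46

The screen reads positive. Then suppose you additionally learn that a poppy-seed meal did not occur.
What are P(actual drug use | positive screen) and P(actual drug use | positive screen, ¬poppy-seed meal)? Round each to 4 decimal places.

P(actual drug use | positive screen) ≈ 0.5497; P(actual drug use | positive screen, ¬poppy-seed meal) ≈ 0.6109

P(positive screen) = 0.06×0.942×0.83 + 0.46×0.942×0.17 + 0.39×0.058×0.83 + 0.66×0.058×0.17 = 0.046912 + 0.073664 + 0.018775 + 0.006508 = 0.145859
Restricting to configurations with actual drug use present: 0.073664 + 0.006508 = 0.080172.
P(actual drug use | positive screen) = 0.080172 / 0.145859 ≈ 0.5497

Now condition on the additional information:
Enumerate both values of actual drug use and weight by the priors:
  P(positive screen | ¬poppy-seed meal) = 0.06*0.83 + 0.46*0.17
        = 0.049800 + 0.078200 = 0.128000
The terms with actual drug use present sum to 0.078200, so
  P(actual drug use | positive screen, ¬poppy-seed meal) = 0.078200 / 0.128000 ≈ 0.6109
With poppy-seed meal excluded, actual drug use must carry more of the explanatory weight for the positive screen.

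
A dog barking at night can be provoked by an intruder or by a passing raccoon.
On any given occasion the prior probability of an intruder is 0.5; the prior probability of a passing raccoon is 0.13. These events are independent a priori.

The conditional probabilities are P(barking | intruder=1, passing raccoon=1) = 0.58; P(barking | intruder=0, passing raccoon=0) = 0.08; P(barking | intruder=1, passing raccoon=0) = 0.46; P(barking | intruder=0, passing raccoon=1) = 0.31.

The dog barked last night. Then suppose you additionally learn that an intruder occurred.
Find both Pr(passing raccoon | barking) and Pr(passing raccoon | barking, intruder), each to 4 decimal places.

Pr(passing raccoon | barking) ≈ 0.1976; Pr(passing raccoon | barking, intruder) ≈ 0.1585

P(barking) = 0.08*0.5*0.87 + 0.31*0.5*0.13 + 0.46*0.5*0.87 + 0.58*0.5*0.13 = 0.034800 + 0.020150 + 0.200100 + 0.037700 = 0.292750
Of this, 0.057850 comes from 0.020150 + 0.037700 (the passing raccoon=true cases).
P(passing raccoon | barking) = 0.057850 / 0.292750 ≈ 0.1976

Now condition on the additional information:
P(barking | intruder) = 0.46*0.87 + 0.58*0.13 = 0.400200 + 0.075400 = 0.475600
The passing raccoon-present share is 0.58*0.13 = 0.075400.
Hence the posterior is 0.075400/0.475600 ≈ 0.1585.
The drop from 0.1976 to 0.1585 is the explaining-away (discounting) effect.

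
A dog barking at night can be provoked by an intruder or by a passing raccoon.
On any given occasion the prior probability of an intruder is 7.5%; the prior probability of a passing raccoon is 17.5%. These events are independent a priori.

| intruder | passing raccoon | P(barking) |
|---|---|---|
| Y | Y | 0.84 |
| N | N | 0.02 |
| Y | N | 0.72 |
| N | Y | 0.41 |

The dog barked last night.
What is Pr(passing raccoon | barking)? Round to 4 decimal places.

P(barking) = 0.02*0.925*0.825 + 0.41*0.925*0.175 + 0.72*0.075*0.825 + 0.84*0.075*0.175 = 0.015263 + 0.066369 + 0.044550 + 0.011025 = 0.137207
Restricting to configurations with passing raccoon present: 0.066369 + 0.011025 = 0.077394.
So P(passing raccoon | barking) = 0.077394/0.137207 ≈ 0.5641.

Pr(passing raccoon | barking) ≈ 0.5641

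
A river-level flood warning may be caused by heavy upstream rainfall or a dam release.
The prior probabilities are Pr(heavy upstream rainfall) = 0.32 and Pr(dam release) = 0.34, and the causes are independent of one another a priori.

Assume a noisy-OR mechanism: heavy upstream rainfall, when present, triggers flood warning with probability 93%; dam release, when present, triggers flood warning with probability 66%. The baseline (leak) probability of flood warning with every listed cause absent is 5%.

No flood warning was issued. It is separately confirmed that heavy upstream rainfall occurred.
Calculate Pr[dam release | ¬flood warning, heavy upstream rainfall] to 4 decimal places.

Pr[dam release | ¬flood warning, heavy upstream rainfall] ≈ 0.1490

Under noisy-OR, P(flood warning | causes) = 1 − (1−0.05)·∏(1−qᵢ) over the active causes.
Weight on dam release=true, given the evidence: 0.02261×0.34 = 0.007687
The normalizing constant is 0.0665×0.66 + 0.02261×0.34 = 0.051577
Posterior = 0.007687 / 0.051577 ≈ 0.1490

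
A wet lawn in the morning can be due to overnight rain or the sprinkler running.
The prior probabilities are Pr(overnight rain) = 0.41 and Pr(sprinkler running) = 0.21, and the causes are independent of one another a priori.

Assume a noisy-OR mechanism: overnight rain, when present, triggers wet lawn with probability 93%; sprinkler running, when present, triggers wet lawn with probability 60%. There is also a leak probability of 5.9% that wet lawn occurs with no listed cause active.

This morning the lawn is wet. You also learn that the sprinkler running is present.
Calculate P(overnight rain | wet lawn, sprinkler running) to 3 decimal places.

P(overnight rain | wet lawn, sprinkler running) ≈ 0.520

Under noisy-OR, P(wet lawn | causes) = 1 − (1−0.059)·∏(1−qᵢ) over the active causes.
Enumerate both values of overnight rain and weight by the priors:
  P(wet lawn | sprinkler running) = 0.6236·0.59 + 0.973652·0.41
        = 0.367924 + 0.399197 = 0.767121
The terms with overnight rain present sum to 0.399197, so
  P(overnight rain | wet lawn, sprinkler running) = 0.399197 / 0.767121 ≈ 0.520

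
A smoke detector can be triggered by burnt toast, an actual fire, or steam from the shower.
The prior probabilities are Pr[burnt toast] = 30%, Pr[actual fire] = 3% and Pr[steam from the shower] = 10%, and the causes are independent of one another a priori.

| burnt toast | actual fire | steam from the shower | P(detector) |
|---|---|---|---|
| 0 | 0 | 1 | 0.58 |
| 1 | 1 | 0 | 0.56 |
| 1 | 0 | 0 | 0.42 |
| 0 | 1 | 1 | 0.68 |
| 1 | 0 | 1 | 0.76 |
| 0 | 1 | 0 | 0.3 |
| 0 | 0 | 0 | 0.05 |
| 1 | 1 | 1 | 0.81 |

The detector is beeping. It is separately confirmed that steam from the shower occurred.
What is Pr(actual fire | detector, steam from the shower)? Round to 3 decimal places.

Weight on actual fire=true, given the evidence: 0.014280 + 0.007290 = 0.021570
Normalizer over all consistent configurations: 0.58·0.7·0.97 + 0.68·0.7·0.03 + 0.76·0.3·0.97 + 0.81·0.3·0.03 = 0.636550
P(actual fire | detector, steam from the shower) = 0.021570/0.636550 ≈ 0.034

Pr(actual fire | detector, steam from the shower) ≈ 0.034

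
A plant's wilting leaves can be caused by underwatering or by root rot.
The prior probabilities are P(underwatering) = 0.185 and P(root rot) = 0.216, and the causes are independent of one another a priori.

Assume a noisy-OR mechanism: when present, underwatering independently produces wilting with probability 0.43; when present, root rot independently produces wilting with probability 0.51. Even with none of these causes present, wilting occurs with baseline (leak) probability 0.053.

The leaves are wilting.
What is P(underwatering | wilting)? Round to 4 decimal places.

Under noisy-OR, P(wilting | causes) = 1 − (1−0.053)·∏(1−qᵢ) over the active causes.
P(wilting) = 0.053×0.815×0.784 + 0.53597×0.815×0.216 + 0.46021×0.185×0.784 + 0.735503×0.185×0.216 = 0.033865 + 0.094352 + 0.066749 + 0.029391 = 0.224357
Of this, 0.096140 comes from 0.066749 + 0.029391 (the underwatering=true cases).
P(underwatering | wilting) = 0.096140 / 0.224357 ≈ 0.4285

P(underwatering | wilting) ≈ 0.4285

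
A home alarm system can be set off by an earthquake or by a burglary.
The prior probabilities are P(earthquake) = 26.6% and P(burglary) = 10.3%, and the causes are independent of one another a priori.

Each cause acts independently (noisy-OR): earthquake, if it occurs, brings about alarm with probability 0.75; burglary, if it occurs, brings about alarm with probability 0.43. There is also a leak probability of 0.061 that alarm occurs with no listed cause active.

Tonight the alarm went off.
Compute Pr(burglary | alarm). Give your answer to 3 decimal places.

Pr(burglary | alarm) ≈ 0.209

Under noisy-OR, P(alarm | causes) = 1 − (1−0.061)·∏(1−qᵢ) over the active causes.
Enumerate the 4 (earthquake, burglary) configurations and weight by the priors:
  P(alarm) = 0.061×0.734×0.897 + 0.46477×0.734×0.103 + 0.76525×0.266×0.897 + 0.866192×0.266×0.103
        = 0.040162 + 0.035138 + 0.182590 + 0.023732 = 0.281622
Keeping only the burglary-present terms gives 0.058870, so
  P(burglary | alarm) = 0.058870 / 0.281622 ≈ 0.209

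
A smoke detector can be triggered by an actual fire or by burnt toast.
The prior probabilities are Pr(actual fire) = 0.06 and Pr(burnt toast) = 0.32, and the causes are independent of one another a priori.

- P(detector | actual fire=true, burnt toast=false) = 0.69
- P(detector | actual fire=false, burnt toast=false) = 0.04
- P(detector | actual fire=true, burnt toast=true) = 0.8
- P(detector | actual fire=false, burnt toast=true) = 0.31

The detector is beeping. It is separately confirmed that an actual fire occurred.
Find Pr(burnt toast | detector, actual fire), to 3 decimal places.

Pr(burnt toast | detector, actual fire) ≈ 0.353

For the numerator, keep only burnt toast=true terms: 0.8×0.32 = 0.256000
Denominator P(detector | actual fire): 0.69×0.68 + 0.8×0.32 = 0.725200
P(burnt toast | detector, actual fire) = 0.256000/0.725200 ≈ 0.353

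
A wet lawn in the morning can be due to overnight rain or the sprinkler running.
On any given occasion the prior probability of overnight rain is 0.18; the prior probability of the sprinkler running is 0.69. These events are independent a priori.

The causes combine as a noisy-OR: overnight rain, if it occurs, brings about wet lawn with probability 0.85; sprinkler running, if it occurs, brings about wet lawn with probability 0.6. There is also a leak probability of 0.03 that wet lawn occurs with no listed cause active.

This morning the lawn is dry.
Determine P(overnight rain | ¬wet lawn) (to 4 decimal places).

P(overnight rain | ¬wet lawn) ≈ 0.0319

Under noisy-OR, P(wet lawn | causes) = 1 − (1−0.03)·∏(1−qᵢ) over the active causes.
Weight on overnight rain=true, given the evidence: 0.008119 + 0.007228 = 0.015347
The normalizing constant is 0.97·0.82·0.31 + 0.388·0.82·0.69 + 0.1455·0.18·0.31 + 0.0582·0.18·0.69 = 0.481451
Posterior = 0.015347 / 0.481451 ≈ 0.0319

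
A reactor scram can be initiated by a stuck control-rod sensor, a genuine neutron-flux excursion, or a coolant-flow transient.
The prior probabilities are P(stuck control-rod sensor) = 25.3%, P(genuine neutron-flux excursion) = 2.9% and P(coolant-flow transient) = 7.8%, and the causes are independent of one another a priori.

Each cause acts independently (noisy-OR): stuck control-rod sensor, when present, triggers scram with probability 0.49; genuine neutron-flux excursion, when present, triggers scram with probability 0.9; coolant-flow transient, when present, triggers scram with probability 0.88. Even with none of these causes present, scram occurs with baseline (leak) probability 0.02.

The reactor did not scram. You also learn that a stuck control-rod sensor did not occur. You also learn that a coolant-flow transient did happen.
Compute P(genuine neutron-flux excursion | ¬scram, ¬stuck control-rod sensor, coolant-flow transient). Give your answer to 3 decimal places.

Under noisy-OR, P(scram | causes) = 1 − (1−0.02)·∏(1−qᵢ) over the active causes.
Enumerate both values of genuine neutron-flux excursion and weight by the priors:
  P(¬scram | ¬stuck control-rod sensor, coolant-flow transient) = 0.1176·0.971 + 0.01176·0.029
        = 0.114190 + 0.000341 = 0.114531
Keeping only the genuine neutron-flux excursion-present terms gives 0.000341, so
  P(genuine neutron-flux excursion | ¬scram, ¬stuck control-rod sensor, coolant-flow transient) = 0.000341 / 0.114531 ≈ 0.003

P(genuine neutron-flux excursion | ¬scram, ¬stuck control-rod sensor, coolant-flow transient) ≈ 0.003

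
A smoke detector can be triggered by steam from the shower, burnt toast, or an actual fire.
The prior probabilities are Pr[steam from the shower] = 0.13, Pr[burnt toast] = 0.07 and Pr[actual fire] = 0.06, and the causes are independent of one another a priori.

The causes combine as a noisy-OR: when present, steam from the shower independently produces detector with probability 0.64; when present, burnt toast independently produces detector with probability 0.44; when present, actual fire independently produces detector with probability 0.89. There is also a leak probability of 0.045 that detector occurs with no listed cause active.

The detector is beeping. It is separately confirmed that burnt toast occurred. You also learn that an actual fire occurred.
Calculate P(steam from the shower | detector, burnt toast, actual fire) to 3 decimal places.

P(steam from the shower | detector, burnt toast, actual fire) ≈ 0.135

Under noisy-OR, P(detector | causes) = 1 − (1−0.045)·∏(1−qᵢ) over the active causes.
P(detector | burnt toast, actual fire) = 0.941172×0.87 + 0.978822×0.13 = 0.818820 + 0.127247 = 0.946067
Restricting to configurations with steam from the shower present: 0.978822×0.13 = 0.127247.
Hence the posterior is 0.127247/0.946067 ≈ 0.135.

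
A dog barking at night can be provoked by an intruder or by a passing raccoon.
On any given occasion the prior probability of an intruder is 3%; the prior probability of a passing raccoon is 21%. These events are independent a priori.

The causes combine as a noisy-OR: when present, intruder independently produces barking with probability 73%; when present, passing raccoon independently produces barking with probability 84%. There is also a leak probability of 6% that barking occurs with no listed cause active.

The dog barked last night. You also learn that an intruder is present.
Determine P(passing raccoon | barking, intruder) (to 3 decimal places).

Under noisy-OR, P(barking | causes) = 1 − (1−0.06)·∏(1−qᵢ) over the active causes.
P(barking | intruder) = 0.7462×0.79 + 0.959392×0.21 = 0.589498 + 0.201472 = 0.790970
Restricting to configurations with passing raccoon present: 0.959392×0.21 = 0.201472.
Hence the posterior is 0.201472/0.790970 ≈ 0.255.

P(passing raccoon | barking, intruder) ≈ 0.255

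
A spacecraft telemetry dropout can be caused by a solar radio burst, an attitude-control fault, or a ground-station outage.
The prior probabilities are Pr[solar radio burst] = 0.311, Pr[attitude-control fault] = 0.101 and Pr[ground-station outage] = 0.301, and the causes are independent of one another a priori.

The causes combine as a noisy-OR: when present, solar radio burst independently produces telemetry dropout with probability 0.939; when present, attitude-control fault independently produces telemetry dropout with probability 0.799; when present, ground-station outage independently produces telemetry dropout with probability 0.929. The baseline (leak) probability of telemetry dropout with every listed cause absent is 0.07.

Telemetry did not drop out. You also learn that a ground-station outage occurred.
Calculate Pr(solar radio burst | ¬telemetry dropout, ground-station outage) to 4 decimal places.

Under noisy-OR, P(telemetry dropout | causes) = 1 − (1−0.07)·∏(1−qᵢ) over the active causes.
P(¬telemetry dropout | ground-station outage) = 0.06603×0.689×0.899 + 0.013272×0.689×0.101 + 0.004028×0.311×0.899 + 0.00081×0.311×0.101 = 0.040900 + 0.000924 + 0.001126 + 0.000025 = 0.042975
The solar radio burst-present share is 0.001126 + 0.000025 = 0.001151.
So P(solar radio burst | ¬telemetry dropout, ground-station outage) = 0.001151/0.042975 ≈ 0.0268.

Pr(solar radio burst | ¬telemetry dropout, ground-station outage) ≈ 0.0268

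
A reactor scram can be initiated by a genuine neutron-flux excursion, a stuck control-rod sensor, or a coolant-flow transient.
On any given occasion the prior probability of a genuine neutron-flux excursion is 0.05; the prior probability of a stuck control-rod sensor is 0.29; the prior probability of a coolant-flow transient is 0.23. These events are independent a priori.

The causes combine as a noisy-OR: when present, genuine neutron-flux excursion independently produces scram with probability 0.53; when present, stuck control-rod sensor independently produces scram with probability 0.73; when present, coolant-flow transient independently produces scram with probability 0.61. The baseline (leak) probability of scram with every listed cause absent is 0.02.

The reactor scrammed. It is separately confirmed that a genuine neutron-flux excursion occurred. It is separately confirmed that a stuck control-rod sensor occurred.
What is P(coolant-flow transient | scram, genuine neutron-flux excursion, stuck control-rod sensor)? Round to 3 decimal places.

Under noisy-OR, P(scram | causes) = 1 − (1−0.02)·∏(1−qᵢ) over the active causes.
P(scram | genuine neutron-flux excursion, stuck control-rod sensor) = 0.875638*0.77 + 0.951499*0.23 = 0.674241 + 0.218845 = 0.893086
Restricting to configurations with coolant-flow transient present: 0.951499*0.23 = 0.218845.
Hence the posterior is 0.218845/0.893086 ≈ 0.245.

P(coolant-flow transient | scram, genuine neutron-flux excursion, stuck control-rod sensor) ≈ 0.245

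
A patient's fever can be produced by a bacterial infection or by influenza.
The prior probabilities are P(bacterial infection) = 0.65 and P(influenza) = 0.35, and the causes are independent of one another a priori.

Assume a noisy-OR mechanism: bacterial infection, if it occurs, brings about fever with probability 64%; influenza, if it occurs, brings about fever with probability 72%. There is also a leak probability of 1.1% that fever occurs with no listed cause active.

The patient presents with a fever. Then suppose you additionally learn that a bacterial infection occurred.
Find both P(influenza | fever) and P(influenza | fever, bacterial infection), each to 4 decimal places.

Under noisy-OR, P(fever | causes) = 1 − (1−0.011)·∏(1−qᵢ) over the active causes.
P(fever) = 0.011·0.35·0.65 + 0.72308·0.35·0.35 + 0.64396·0.65·0.65 + 0.900309·0.65·0.35 = 0.002502 + 0.088577 + 0.272073 + 0.204820 = 0.567972
The influenza-present share is 0.088577 + 0.204820 = 0.293397.
So P(influenza | fever) = 0.293397/0.567972 ≈ 0.5166.

Now also conditioning on bacterial infection=true:
Weight on influenza=true, given the evidence: 0.900309*0.35 = 0.315108
Normalizer over all consistent configurations: 0.64396*0.65 + 0.900309*0.35 = 0.733682
P(influenza | fever, bacterial infection) = 0.315108/0.733682 ≈ 0.4295

P(influenza | fever) ≈ 0.5166; P(influenza | fever, bacterial infection) ≈ 0.4295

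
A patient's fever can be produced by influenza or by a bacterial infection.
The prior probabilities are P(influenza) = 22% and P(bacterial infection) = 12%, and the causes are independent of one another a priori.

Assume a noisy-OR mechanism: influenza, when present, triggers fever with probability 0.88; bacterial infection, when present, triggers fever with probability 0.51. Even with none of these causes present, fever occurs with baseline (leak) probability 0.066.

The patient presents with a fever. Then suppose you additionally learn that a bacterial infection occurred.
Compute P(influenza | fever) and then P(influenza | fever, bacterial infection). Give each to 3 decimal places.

P(influenza | fever) ≈ 0.672; P(influenza | fever, bacterial infection) ≈ 0.330

Under noisy-OR, P(fever | causes) = 1 − (1−0.066)·∏(1−qᵢ) over the active causes.
Weight on influenza=true, given the evidence: 0.171901 + 0.024950 = 0.196851
Denominator P(fever): 0.066×0.78×0.88 + 0.54234×0.78×0.12 + 0.88792×0.22×0.88 + 0.945081×0.22×0.12 = 0.292916
Posterior = 0.196851 / 0.292916 ≈ 0.672

With the extra evidence:
P(fever | bacterial infection) = 0.54234·0.78 + 0.945081·0.22 = 0.423025 + 0.207918 = 0.630943
Restricting to configurations with influenza present: 0.945081·0.22 = 0.207918.
So P(influenza | fever, bacterial infection) = 0.207918/0.630943 ≈ 0.330.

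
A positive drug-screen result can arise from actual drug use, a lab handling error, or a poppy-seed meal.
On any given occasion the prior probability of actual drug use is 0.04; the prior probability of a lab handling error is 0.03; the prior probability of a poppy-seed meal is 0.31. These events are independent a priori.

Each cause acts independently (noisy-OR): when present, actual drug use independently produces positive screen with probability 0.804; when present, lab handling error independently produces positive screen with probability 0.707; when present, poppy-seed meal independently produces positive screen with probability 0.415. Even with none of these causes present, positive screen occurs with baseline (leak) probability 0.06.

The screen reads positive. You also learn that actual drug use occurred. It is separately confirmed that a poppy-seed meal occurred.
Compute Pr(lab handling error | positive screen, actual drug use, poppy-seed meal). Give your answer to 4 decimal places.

Under noisy-OR, P(positive screen | causes) = 1 − (1−0.06)·∏(1−qᵢ) over the active causes.
P(positive screen | actual drug use, poppy-seed meal) = 0.89222·0.97 + 0.96842·0.03 = 0.865453 + 0.029053 = 0.894506
The lab handling error-present share is 0.96842·0.03 = 0.029053.
Hence the posterior is 0.029053/0.894506 ≈ 0.0325.

Pr(lab handling error | positive screen, actual drug use, poppy-seed meal) ≈ 0.0325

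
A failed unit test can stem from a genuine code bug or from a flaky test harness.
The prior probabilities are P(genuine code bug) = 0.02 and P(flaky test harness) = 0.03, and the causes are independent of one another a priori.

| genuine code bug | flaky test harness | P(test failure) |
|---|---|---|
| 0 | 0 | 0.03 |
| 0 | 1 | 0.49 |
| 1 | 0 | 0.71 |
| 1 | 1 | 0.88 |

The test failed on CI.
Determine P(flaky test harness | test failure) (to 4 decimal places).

Enumerate the 4 (genuine code bug, flaky test harness) configurations and weight by the priors:
  P(test failure) = 0.03×0.98×0.97 + 0.49×0.98×0.03 + 0.71×0.02×0.97 + 0.88×0.02×0.03
        = 0.028518 + 0.014406 + 0.013774 + 0.000528 = 0.057226
Keeping only the flaky test harness-present terms gives 0.014934, so
  P(flaky test harness | test failure) = 0.014934 / 0.057226 ≈ 0.2610

P(flaky test harness | test failure) ≈ 0.2610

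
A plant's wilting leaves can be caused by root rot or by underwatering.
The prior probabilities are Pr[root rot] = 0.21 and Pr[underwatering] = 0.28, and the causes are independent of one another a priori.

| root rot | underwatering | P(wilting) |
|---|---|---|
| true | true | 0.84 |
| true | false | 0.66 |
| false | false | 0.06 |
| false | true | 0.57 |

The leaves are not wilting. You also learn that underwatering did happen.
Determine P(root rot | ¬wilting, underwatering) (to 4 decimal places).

P(root rot | ¬wilting, underwatering) ≈ 0.0900

P(¬wilting | underwatering) = 0.43·0.79 + 0.16·0.21 = 0.339700 + 0.033600 = 0.373300
The root rot-present share is 0.16·0.21 = 0.033600.
So P(root rot | ¬wilting, underwatering) = 0.033600/0.373300 ≈ 0.0900.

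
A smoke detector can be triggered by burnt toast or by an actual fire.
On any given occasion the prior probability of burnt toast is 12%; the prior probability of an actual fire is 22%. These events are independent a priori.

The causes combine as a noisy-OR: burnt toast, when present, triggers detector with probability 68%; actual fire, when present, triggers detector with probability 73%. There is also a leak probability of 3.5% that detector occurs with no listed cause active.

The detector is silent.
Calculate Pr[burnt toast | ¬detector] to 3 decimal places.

Under noisy-OR, P(detector | causes) = 1 − (1−0.035)·∏(1−qᵢ) over the active causes.
Numerator (weight on configurations with burnt toast): 0.028904 + 0.002201 = 0.031105
Denominator P(¬detector): 0.965*0.88*0.78 + 0.26055*0.88*0.22 + 0.3088*0.12*0.78 + 0.083376*0.12*0.22 = 0.743923
Posterior = 0.031105 / 0.743923 ≈ 0.042

Pr[burnt toast | ¬detector] ≈ 0.042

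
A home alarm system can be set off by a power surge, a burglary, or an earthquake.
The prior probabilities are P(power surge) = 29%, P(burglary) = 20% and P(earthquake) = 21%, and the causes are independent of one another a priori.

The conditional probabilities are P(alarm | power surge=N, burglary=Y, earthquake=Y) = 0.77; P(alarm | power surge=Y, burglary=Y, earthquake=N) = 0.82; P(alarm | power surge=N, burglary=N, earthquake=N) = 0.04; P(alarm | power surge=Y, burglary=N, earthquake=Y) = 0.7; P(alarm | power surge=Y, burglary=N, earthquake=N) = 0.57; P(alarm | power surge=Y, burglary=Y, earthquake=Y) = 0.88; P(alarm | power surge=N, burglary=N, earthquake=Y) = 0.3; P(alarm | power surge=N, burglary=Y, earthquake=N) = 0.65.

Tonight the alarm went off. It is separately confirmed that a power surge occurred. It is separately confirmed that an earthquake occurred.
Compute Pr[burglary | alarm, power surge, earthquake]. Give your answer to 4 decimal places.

Sum P(alarm|·) weighted by the priors over both values of burglary:
  P(alarm | power surge, earthquake) = 0.7×0.8 + 0.88×0.2
        = 0.560000 + 0.176000 = 0.736000
Keeping only the burglary-present terms gives 0.176000, so
  P(burglary | alarm, power surge, earthquake) = 0.176000 / 0.736000 ≈ 0.2391

Pr[burglary | alarm, power surge, earthquake] ≈ 0.2391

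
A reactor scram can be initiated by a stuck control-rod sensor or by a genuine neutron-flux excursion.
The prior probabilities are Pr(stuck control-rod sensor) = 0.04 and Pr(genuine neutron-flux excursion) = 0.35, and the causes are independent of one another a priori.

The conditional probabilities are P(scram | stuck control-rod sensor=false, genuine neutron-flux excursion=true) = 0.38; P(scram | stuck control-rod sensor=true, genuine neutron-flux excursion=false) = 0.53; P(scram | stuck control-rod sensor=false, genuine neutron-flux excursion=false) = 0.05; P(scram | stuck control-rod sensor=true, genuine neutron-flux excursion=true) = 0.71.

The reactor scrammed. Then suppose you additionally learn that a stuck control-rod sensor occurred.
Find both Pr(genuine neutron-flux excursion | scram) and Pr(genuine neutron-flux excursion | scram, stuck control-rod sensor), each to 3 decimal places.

Pr(genuine neutron-flux excursion | scram) ≈ 0.754; Pr(genuine neutron-flux excursion | scram, stuck control-rod sensor) ≈ 0.419

P(scram) = 0.05×0.96×0.65 + 0.38×0.96×0.35 + 0.53×0.04×0.65 + 0.71×0.04×0.35 = 0.031200 + 0.127680 + 0.013780 + 0.009940 = 0.182600
The genuine neutron-flux excursion-present share is 0.127680 + 0.009940 = 0.137620.
Hence the posterior is 0.137620/0.182600 ≈ 0.754.

With the extra evidence:
P(scram | stuck control-rod sensor) = 0.53·0.65 + 0.71·0.35 = 0.344500 + 0.248500 = 0.593000
Restricting to configurations with genuine neutron-flux excursion present: 0.71·0.35 = 0.248500.
P(genuine neutron-flux excursion | scram, stuck control-rod sensor) = 0.248500 / 0.593000 ≈ 0.419
— stuck control-rod sensor explains away the evidence for genuine neutron-flux excursion.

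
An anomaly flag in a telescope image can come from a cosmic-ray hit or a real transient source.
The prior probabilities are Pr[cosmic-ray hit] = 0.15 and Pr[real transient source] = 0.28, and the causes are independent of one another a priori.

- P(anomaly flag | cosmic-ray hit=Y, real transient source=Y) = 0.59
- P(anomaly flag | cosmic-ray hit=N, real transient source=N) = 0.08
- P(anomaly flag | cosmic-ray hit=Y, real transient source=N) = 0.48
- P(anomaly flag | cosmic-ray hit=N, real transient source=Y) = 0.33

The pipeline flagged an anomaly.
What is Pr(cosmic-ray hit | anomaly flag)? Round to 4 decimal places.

Pr(cosmic-ray hit | anomaly flag) ≈ 0.3754

Sum P(anomaly flag|·) weighted by the priors over the 4 (cosmic-ray hit, real transient source) configurations:
  P(anomaly flag) = 0.08*0.85*0.72 + 0.33*0.85*0.28 + 0.48*0.15*0.72 + 0.59*0.15*0.28
        = 0.048960 + 0.078540 + 0.051840 + 0.024780 = 0.204120
Keeping only the cosmic-ray hit-present terms gives 0.076620, so
  P(cosmic-ray hit | anomaly flag) = 0.076620 / 0.204120 ≈ 0.3754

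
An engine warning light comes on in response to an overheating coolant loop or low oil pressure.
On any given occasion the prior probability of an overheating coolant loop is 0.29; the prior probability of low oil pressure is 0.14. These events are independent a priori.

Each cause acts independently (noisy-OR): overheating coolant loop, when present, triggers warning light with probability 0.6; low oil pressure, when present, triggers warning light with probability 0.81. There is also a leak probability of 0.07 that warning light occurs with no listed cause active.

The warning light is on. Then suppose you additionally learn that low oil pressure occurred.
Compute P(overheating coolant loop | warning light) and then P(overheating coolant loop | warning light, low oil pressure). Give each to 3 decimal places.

P(overheating coolant loop | warning light) ≈ 0.609; P(overheating coolant loop | warning light, low oil pressure) ≈ 0.316

Under noisy-OR, P(warning light | causes) = 1 − (1−0.07)·∏(1−qᵢ) over the active causes.
Sum P(warning light|·) weighted by the priors over the 4 (overheating coolant loop, low oil pressure) configurations:
  P(warning light) = 0.07×0.71×0.86 + 0.8233×0.71×0.14 + 0.628×0.29×0.86 + 0.92932×0.29×0.14
        = 0.042742 + 0.081836 + 0.156623 + 0.037730 = 0.318931
Configurations with overheating coolant loop contribute 0.194353, so
  P(overheating coolant loop | warning light) = 0.194353 / 0.318931 ≈ 0.609

Now condition on the additional information:
For the numerator, keep only overheating coolant loop=true terms: 0.92932×0.29 = 0.269503
Normalizer over all consistent configurations: 0.8233×0.71 + 0.92932×0.29 = 0.854046
P(overheating coolant loop | warning light, low oil pressure) = 0.269503/0.854046 ≈ 0.316
This is intercausal reasoning (explaining away): once low oil pressure accounts for the warning light, overheating coolant loop becomes less likely.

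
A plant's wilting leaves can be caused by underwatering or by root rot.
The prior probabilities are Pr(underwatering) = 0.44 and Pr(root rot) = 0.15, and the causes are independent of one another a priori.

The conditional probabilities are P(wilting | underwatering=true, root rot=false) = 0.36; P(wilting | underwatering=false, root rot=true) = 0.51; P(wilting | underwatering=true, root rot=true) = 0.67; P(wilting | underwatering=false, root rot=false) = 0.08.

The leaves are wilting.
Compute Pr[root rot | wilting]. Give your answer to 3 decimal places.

By total probability over the 4 (underwatering, root rot) configurations:
  P(wilting) = 0.08·0.56·0.85 + 0.51·0.56·0.15 + 0.36·0.44·0.85 + 0.67·0.44·0.15
        = 0.038080 + 0.042840 + 0.134640 + 0.044220 = 0.259780
The terms with root rot present sum to 0.087060, so
  P(root rot | wilting) = 0.087060 / 0.259780 ≈ 0.335

Pr[root rot | wilting] ≈ 0.335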